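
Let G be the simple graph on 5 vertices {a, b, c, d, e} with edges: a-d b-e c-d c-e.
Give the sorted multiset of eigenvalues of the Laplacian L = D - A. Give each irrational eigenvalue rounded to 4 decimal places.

Reading degrees in the order [a, b, c, d, e] gives [1, 1, 2, 2, 2]; set D = diag(1, 1, 2, 2, 2) and form L = D - A. The multiplicity of 0 as a Laplacian eigenvalue equals the number of connected components. The eigenvalues sum to 8, which equals trace(L) = 2|E|. There is one zero in the spectrum, matching the 1 component.

[0, 0.3820, 1.3820, 2.6180, 3.6180]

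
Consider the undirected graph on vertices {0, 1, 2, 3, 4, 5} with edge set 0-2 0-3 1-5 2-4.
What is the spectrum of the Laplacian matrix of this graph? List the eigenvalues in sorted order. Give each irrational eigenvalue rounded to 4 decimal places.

[0, 0, 0.5858, 2, 2, 3.4142]

Each diagonal entry of L is the vertex degree and each off-diagonal entry is -1 where an edge is present, 0 otherwise; in the order [0, 1, 2, 3, 4, 5] the diagonal is [2, 1, 2, 1, 1, 1]. L is symmetric positive semidefinite, so every eigenvalue is real and nonnegative. The 2 zero eigenvalues correspond to the 2 connected components. There are 2 zeros in the spectrum, matching the 2 components. The largest eigenvalue, 3.4142, is at most the vertex count 6.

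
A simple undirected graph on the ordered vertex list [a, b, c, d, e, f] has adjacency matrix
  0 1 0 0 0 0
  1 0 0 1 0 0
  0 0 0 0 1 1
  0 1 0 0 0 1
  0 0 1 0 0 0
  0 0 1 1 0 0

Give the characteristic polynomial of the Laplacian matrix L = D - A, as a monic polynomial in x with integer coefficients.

x^6 - 10x^5 + 36x^4 - 56x^3 + 35x^2 - 6x

With the vertex order [a, b, c, d, e, f], the degrees are [1, 2, 2, 2, 1, 2], giving D = diag(1, 2, 2, 2, 1, 2) and L = D - A. Computing det(xI - L) by cofactor expansion (or equivalently via sum-over-permutations) gives x^6 - 10x^5 + 36x^4 - 56x^3 + 35x^2 - 6x. The constant term is 0 because L is singular (the all-ones vector lies in its kernel). There is one zero in the spectrum, matching the 1 component. The largest eigenvalue, 3.7321, is at most the vertex count 6.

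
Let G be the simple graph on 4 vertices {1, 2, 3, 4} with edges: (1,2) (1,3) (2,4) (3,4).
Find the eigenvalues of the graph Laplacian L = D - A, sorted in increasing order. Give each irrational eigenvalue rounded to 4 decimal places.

Reading degrees in the order [1, 2, 3, 4] gives [2, 2, 2, 2]; set D = diag(2, 2, 2, 2) and form L = D - A. L is symmetric positive semidefinite, so every eigenvalue is real and nonnegative. The single zero eigenvalue shows the graph is connected. The largest eigenvalue, 4, is at most the vertex count 4.

[0, 2, 2, 4]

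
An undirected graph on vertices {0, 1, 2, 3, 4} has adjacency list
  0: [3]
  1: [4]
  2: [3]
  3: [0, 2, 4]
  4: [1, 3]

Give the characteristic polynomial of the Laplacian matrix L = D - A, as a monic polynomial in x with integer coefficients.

Reading degrees in the order [0, 1, 2, 3, 4] gives [1, 1, 1, 3, 2]; set D = diag(1, 1, 1, 3, 2) and form L = D - A. Computing det(xI - L) by cofactor expansion (or equivalently via sum-over-permutations) gives x^5 - 8x^4 + 20x^3 - 18x^2 + 5x. The coefficient of x^4 equals -trace(L) = -8, matching the sum of degrees. By the matrix-tree theorem the graph has (1/5) * product of the nonzero eigenvalues = 1 spanning tree. There is one zero in the spectrum, matching the 1 component.

x^5 - 8x^4 + 20x^3 - 18x^2 + 5x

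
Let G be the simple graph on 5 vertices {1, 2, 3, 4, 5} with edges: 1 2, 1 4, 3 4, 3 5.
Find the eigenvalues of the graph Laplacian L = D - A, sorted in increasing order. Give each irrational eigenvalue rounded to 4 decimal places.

With the vertex order [1, 2, 3, 4, 5], the degrees are [2, 1, 2, 2, 1], giving D = diag(2, 1, 2, 2, 1) and L = D - A. Diagonalising L (or applying a numerical eigensolver to the 5x5 matrix) gives the spectrum above. The single zero eigenvalue shows the graph is connected.

[0, 0.3820, 1.3820, 2.6180, 3.6180]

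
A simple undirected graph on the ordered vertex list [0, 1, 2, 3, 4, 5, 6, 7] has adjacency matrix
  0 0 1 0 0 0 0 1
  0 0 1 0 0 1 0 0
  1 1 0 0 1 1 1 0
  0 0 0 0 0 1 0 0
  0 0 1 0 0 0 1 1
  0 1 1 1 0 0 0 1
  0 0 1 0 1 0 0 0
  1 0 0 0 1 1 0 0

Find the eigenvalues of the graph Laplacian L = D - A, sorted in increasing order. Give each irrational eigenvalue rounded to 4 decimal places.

[0, 0.7717, 1.5505, 1.6396, 2.8141, 4, 4.7746, 6.4495]

With the vertex order [0, 1, 2, 3, 4, 5, 6, 7], the degrees are [2, 2, 5, 1, 3, 4, 2, 3], giving D = diag(2, 2, 5, 1, 3, 4, 2, 3) and L = D - A. The multiplicity of 0 as a Laplacian eigenvalue equals the number of connected components. The eigenvalues sum to 22, which equals trace(L) = 2|E|. There is one zero in the spectrum, matching the 1 component.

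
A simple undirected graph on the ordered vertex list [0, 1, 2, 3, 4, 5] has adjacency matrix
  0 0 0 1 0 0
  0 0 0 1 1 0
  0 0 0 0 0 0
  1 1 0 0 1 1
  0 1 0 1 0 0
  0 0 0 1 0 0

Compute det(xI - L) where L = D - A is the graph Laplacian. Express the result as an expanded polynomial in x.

Reading degrees in the order [0, 1, 2, 3, 4, 5] gives [1, 2, 0, 4, 2, 1]; set D = diag(1, 2, 0, 4, 2, 1) and form L = D - A. The eigenvalues of L are [0, 0, 1, 1, 3, 5]; the characteristic polynomial is the product of (x - lambda_i), which multiplies out to x^6 - 10x^5 + 32x^4 - 38x^3 + 15x^2. The constant term is 0 because L is singular (the all-ones vector lies in its kernel). The largest eigenvalue, 5, is at most the vertex count 6.

x^6 - 10x^5 + 32x^4 - 38x^3 + 15x^2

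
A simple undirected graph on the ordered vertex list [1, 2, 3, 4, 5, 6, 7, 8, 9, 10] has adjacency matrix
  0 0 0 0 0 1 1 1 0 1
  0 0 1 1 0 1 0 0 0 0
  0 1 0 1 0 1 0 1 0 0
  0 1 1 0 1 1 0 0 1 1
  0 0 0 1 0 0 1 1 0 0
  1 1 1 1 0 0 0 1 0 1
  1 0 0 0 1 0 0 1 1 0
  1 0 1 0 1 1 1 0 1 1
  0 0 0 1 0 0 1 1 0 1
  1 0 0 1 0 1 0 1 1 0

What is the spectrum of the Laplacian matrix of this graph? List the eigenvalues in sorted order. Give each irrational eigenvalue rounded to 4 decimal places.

[0, 1.8589, 2.8589, 3.7134, 4.2260, 4.5456, 6.3482, 6.8270, 7.0596, 8.5624]

Each diagonal entry of L is the vertex degree and each off-diagonal entry is -1 where an edge is present, 0 otherwise; in the order [1, 2, 3, 4, 5, 6, 7, 8, 9, 10] the diagonal is [4, 3, 4, 6, 3, 6, 4, 7, 4, 5]. Since every row of L sums to 0, the all-ones vector is in the kernel and 0 is an eigenvalue. The single zero eigenvalue shows the graph is connected. There is one zero in the spectrum, matching the 1 component.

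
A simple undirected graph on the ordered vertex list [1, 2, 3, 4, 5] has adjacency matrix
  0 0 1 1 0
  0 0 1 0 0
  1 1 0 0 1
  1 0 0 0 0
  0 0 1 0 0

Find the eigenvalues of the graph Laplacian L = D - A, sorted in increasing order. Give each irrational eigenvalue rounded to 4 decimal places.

With the vertex order [1, 2, 3, 4, 5], the degrees are [2, 1, 3, 1, 1], giving D = diag(2, 1, 3, 1, 1) and L = D - A. Diagonalising L (or applying a numerical eigensolver to the 5x5 matrix) gives the spectrum above. The single zero eigenvalue shows the graph is connected.

[0, 0.5188, 1, 2.3111, 4.1701]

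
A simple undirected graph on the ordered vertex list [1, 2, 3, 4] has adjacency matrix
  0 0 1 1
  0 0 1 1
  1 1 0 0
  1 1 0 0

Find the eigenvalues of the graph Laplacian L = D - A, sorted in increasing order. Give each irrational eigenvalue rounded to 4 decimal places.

Reading degrees in the order [1, 2, 3, 4] gives [2, 2, 2, 2]; set D = diag(2, 2, 2, 2) and form L = D - A. The multiplicity of 0 as a Laplacian eigenvalue equals the number of connected components. The single zero eigenvalue shows the graph is connected. There is one zero in the spectrum, matching the 1 component. By the matrix-tree theorem the graph has (1/4) * product of the nonzero eigenvalues = 4 spanning trees.

[0, 2, 2, 4]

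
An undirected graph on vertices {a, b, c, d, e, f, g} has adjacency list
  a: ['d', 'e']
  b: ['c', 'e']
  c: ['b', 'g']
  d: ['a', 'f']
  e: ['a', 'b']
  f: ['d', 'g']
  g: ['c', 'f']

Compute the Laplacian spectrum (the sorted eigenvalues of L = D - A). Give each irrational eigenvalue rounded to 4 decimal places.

[0, 0.7530, 0.7530, 2.4450, 2.4450, 3.8019, 3.8019]

Reading degrees in the order [a, b, c, d, e, f, g] gives [2, 2, 2, 2, 2, 2, 2]; set D = diag(2, 2, 2, 2, 2, 2, 2) and form L = D - A. Diagonalising L (or applying a numerical eigensolver to the 7x7 matrix) gives the spectrum above. The eigenvalues sum to 14, which equals trace(L) = 2|E|.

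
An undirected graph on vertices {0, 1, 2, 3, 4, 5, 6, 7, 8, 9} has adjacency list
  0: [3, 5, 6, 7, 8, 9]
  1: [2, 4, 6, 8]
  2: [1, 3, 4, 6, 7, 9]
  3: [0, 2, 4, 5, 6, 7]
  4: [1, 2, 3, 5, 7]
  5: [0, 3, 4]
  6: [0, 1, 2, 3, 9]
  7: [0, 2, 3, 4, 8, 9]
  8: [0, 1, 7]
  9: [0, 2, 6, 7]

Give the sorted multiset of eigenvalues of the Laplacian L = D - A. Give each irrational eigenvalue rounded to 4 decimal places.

[0, 2.3912, 2.8734, 3.4306, 4.6279, 5.2744, 6.8073, 6.9711, 7.6950, 7.9292]

Reading degrees in the order [0, 1, 2, 3, 4, 5, 6, 7, 8, 9] gives [6, 4, 6, 6, 5, 3, 5, 6, 3, 4]; set D = diag(6, 4, 6, 6, 5, 3, 5, 6, 3, 4) and form L = D - A. The multiplicity of 0 as a Laplacian eigenvalue equals the number of connected components. There is one zero in the spectrum, matching the 1 component. The eigenvalues sum to 48, which equals trace(L) = 2|E|.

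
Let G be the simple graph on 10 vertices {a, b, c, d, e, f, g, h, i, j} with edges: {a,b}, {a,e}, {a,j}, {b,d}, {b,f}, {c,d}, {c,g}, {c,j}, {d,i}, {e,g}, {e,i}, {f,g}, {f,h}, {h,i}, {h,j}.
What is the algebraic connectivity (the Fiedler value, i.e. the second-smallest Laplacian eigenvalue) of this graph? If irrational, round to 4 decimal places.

2

Each diagonal entry of L is the vertex degree and each off-diagonal entry is -1 where an edge is present, 0 otherwise; in the order [a, b, c, d, e, f, g, h, i, j] the diagonal is [3, 3, 3, 3, 3, 3, 3, 3, 3, 3]. Computing the eigenvalues of L and sorting gives [0, 2, 2, 2, 2, 2, 5, 5, 5, 5]. The Fiedler value lambda_2 = 2 is strictly positive, so the graph is connected. By the matrix-tree theorem the graph has (1/10) * product of the nonzero eigenvalues = 2000 spanning trees.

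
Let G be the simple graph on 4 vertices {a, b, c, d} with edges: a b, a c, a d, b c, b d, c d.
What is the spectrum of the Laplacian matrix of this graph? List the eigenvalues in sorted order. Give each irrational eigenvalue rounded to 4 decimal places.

[0, 4, 4, 4]

Each diagonal entry of L is the vertex degree and each off-diagonal entry is -1 where an edge is present, 0 otherwise; in the order [a, b, c, d] the diagonal is [3, 3, 3, 3]. The multiplicity of 0 as a Laplacian eigenvalue equals the number of connected components. The single zero eigenvalue shows the graph is connected. There is one zero in the spectrum, matching the 1 component.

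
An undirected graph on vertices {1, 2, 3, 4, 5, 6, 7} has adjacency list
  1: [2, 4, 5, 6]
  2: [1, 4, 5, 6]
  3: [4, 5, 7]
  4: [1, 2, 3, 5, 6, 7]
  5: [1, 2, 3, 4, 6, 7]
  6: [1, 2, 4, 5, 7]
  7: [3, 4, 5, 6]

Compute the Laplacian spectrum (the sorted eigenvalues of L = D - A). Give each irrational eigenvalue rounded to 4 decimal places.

[0, 2.5188, 4.3111, 5, 6.1701, 7, 7]

Reading degrees in the order [1, 2, 3, 4, 5, 6, 7] gives [4, 4, 3, 6, 6, 5, 4]; set D = diag(4, 4, 3, 6, 6, 5, 4) and form L = D - A. L is symmetric positive semidefinite, so every eigenvalue is real and nonnegative. The single zero eigenvalue shows the graph is connected. By the matrix-tree theorem the graph has (1/7) * product of the nonzero eigenvalues = 2345 spanning trees.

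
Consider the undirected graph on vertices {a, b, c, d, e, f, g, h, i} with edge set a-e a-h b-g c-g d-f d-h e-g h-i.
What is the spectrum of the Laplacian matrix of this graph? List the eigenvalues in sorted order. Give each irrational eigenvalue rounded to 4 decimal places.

Each diagonal entry of L is the vertex degree and each off-diagonal entry is -1 where an edge is present, 0 otherwise; in the order [a, b, c, d, e, f, g, h, i] the diagonal is [2, 1, 1, 2, 2, 1, 3, 3, 1]. L is symmetric positive semidefinite, so every eigenvalue is real and nonnegative. The single zero eigenvalue shows the graph is connected. The largest eigenvalue, 4.4065, is at most the vertex count 9. There is one zero in the spectrum, matching the 1 component.

[0, 0.1538, 0.5764, 1, 1, 2.1128, 2.6757, 4.0748, 4.4065]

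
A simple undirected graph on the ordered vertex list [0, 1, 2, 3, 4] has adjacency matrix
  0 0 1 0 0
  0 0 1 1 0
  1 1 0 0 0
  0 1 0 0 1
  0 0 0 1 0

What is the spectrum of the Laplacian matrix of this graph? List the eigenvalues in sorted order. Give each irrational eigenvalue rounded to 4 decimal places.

Reading degrees in the order [0, 1, 2, 3, 4] gives [1, 2, 2, 2, 1]; set D = diag(1, 2, 2, 2, 1) and form L = D - A. Diagonalising L (or applying a numerical eigensolver to the 5x5 matrix) gives the spectrum above. The largest eigenvalue, 3.6180, is at most the vertex count 5. There is one zero in the spectrum, matching the 1 component.

[0, 0.3820, 1.3820, 2.6180, 3.6180]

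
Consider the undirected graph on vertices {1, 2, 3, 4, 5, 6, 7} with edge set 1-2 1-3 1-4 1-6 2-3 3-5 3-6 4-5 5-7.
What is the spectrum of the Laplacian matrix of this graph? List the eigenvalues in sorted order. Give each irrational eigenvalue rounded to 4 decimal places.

With the vertex order [1, 2, 3, 4, 5, 6, 7], the degrees are [4, 2, 4, 2, 3, 2, 1], giving D = diag(4, 2, 4, 2, 3, 2, 1) and L = D - A. L is symmetric positive semidefinite, so every eigenvalue is real and nonnegative. There is one zero in the spectrum, matching the 1 component.

[0, 0.6638, 1.6628, 2, 3.3548, 4.7702, 5.5484]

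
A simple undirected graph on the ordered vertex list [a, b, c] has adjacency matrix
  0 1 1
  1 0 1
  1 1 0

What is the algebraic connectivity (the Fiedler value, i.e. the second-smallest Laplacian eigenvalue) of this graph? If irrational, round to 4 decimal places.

3

Each diagonal entry of L is the vertex degree and each off-diagonal entry is -1 where an edge is present, 0 otherwise; in the order [a, b, c] the diagonal is [2, 2, 2]. Computing the eigenvalues of L and sorting gives [0, 3, 3]. The Fiedler value lambda_2 = 3 is strictly positive, so the graph is connected.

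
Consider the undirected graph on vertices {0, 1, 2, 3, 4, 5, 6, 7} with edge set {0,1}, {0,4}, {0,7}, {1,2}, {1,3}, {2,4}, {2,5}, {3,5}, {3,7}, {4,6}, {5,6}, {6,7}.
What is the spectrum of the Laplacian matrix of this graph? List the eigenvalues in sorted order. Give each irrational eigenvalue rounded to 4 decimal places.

[0, 2, 2, 2, 4, 4, 4, 6]

Reading degrees in the order [0, 1, 2, 3, 4, 5, 6, 7] gives [3, 3, 3, 3, 3, 3, 3, 3]; set D = diag(3, 3, 3, 3, 3, 3, 3, 3) and form L = D - A. Diagonalising L (or applying a numerical eigensolver to the 8x8 matrix) gives the spectrum above. The single zero eigenvalue shows the graph is connected. The largest eigenvalue, 6, is at most the vertex count 8.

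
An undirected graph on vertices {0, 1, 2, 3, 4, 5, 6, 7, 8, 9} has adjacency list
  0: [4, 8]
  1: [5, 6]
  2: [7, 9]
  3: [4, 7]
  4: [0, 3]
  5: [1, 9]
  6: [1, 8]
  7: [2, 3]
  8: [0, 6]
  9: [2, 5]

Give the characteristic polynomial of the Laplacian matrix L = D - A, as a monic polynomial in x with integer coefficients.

x^10 - 20x^9 + 170x^8 - 800x^7 + 2275x^6 - 4004x^5 + 4290x^4 - 2640x^3 + 825x^2 - 100x

With the vertex order [0, 1, 2, 3, 4, 5, 6, 7, 8, 9], the degrees are [2, 2, 2, 2, 2, 2, 2, 2, 2, 2], giving D = diag(2, 2, 2, 2, 2, 2, 2, 2, 2, 2) and L = D - A. L has integer entries, so p(x) = det(xI - L) has integer coefficients. Expanding the determinant yields x^10 - 20x^9 + 170x^8 - 800x^7 + 2275x^6 - 4004x^5 + 4290x^4 - 2640x^3 + 825x^2 - 100x. The coefficient of x^9 equals -trace(L) = -20, matching the sum of degrees. The largest eigenvalue, 4, is at most the vertex count 10. The eigenvalues sum to 20, which equals trace(L) = 2|E|.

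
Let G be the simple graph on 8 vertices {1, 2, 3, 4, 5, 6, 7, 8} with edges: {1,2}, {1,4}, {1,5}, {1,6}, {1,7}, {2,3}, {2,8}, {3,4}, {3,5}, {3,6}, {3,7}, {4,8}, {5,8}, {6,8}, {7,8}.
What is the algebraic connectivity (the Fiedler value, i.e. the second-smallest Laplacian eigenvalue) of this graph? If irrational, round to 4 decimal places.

Reading degrees in the order [1, 2, 3, 4, 5, 6, 7, 8] gives [5, 3, 5, 3, 3, 3, 3, 5]; set D = diag(5, 3, 5, 3, 3, 3, 3, 5) and form L = D - A. The smallest Laplacian eigenvalue is always 0. The next one, lambda_2 = 3, measures how hard the graph is to disconnect: larger values mean better connectivity. The eigenvalues sum to 30, which equals trace(L) = 2|E|.

3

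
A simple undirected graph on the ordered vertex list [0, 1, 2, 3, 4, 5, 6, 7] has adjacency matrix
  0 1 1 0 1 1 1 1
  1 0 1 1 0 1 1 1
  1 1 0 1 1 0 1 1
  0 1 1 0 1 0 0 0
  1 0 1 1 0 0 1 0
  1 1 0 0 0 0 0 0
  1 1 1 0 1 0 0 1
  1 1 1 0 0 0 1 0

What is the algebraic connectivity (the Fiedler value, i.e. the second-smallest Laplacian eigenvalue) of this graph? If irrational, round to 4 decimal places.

Each diagonal entry of L is the vertex degree and each off-diagonal entry is -1 where an edge is present, 0 otherwise; in the order [0, 1, 2, 3, 4, 5, 6, 7] the diagonal is [6, 6, 6, 3, 4, 2, 5, 4]. The sorted Laplacian eigenvalues are [0, 1.8644, 2.9106, 4.1293, 5.8461, 6.6449, 7.2000, 7.4047]; the algebraic connectivity is the second entry, 1.8644. The largest eigenvalue, 7.4047, is at most the vertex count 8. By the matrix-tree theorem the graph has (1/8) * product of the nonzero eigenvalues = 5801 spanning trees.

1.8644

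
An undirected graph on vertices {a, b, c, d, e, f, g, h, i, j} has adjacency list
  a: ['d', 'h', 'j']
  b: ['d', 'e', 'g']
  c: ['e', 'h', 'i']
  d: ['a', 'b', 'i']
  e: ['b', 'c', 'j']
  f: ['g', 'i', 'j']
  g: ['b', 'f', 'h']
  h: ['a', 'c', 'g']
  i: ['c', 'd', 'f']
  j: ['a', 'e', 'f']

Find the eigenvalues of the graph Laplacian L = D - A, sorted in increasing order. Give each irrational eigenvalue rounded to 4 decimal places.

With the vertex order [a, b, c, d, e, f, g, h, i, j], the degrees are [3, 3, 3, 3, 3, 3, 3, 3, 3, 3], giving D = diag(3, 3, 3, 3, 3, 3, 3, 3, 3, 3) and L = D - A. L is symmetric positive semidefinite, so every eigenvalue is real and nonnegative. The single zero eigenvalue shows the graph is connected. The largest eigenvalue, 5, is at most the vertex count 10. There is one zero in the spectrum, matching the 1 component.

[0, 2, 2, 2, 2, 2, 5, 5, 5, 5]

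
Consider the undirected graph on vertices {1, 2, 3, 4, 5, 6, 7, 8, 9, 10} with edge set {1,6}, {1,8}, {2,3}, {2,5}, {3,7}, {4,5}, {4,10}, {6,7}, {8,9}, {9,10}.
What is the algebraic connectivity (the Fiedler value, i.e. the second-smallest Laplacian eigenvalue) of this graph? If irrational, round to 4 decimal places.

0.3820

Each diagonal entry of L is the vertex degree and each off-diagonal entry is -1 where an edge is present, 0 otherwise; in the order [1, 2, 3, 4, 5, 6, 7, 8, 9, 10] the diagonal is [2, 2, 2, 2, 2, 2, 2, 2, 2, 2]. Computing the eigenvalues of L and sorting gives [0, 0.3820, 0.3820, 1.3820, 1.3820, 2.6180, 2.6180, 3.6180, 3.6180, 4]. The Fiedler value lambda_2 = 0.3820 is strictly positive, so the graph is connected. The largest eigenvalue, 4, is at most the vertex count 10.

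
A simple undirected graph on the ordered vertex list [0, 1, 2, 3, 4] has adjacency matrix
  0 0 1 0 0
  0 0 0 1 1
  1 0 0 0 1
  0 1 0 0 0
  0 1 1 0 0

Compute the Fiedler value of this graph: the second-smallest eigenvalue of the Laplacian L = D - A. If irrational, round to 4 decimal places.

0.3820

Reading degrees in the order [0, 1, 2, 3, 4] gives [1, 2, 2, 1, 2]; set D = diag(1, 2, 2, 1, 2) and form L = D - A. The smallest Laplacian eigenvalue is always 0. The next one, lambda_2 = 0.3820, measures how hard the graph is to disconnect: larger values mean better connectivity.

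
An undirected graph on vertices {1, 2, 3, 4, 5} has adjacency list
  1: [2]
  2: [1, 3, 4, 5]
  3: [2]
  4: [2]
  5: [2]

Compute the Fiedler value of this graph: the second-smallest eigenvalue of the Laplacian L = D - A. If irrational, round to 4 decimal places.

Reading degrees in the order [1, 2, 3, 4, 5] gives [1, 4, 1, 1, 1]; set D = diag(1, 4, 1, 1, 1) and form L = D - A. Computing the eigenvalues of L and sorting gives [0, 1, 1, 1, 5]. The Fiedler value lambda_2 = 1 is strictly positive, so the graph is connected. There is one zero in the spectrum, matching the 1 component.

1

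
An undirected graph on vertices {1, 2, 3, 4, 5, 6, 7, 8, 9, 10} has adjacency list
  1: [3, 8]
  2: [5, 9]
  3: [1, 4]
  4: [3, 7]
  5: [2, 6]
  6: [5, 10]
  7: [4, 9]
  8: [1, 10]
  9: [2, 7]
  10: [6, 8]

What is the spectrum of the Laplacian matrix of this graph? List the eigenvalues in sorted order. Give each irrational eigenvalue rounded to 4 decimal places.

[0, 0.3820, 0.3820, 1.3820, 1.3820, 2.6180, 2.6180, 3.6180, 3.6180, 4]

Reading degrees in the order [1, 2, 3, 4, 5, 6, 7, 8, 9, 10] gives [2, 2, 2, 2, 2, 2, 2, 2, 2, 2]; set D = diag(2, 2, 2, 2, 2, 2, 2, 2, 2, 2) and form L = D - A. Diagonalising L (or applying a numerical eigensolver to the 10x10 matrix) gives the spectrum above. The eigenvalues sum to 20, which equals trace(L) = 2|E|.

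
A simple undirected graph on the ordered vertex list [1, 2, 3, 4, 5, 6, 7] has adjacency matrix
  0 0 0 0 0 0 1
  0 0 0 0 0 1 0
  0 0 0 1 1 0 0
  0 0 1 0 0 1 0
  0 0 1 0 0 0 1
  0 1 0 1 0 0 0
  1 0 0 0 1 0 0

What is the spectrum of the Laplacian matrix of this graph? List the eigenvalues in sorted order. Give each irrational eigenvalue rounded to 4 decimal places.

[0, 0.1981, 0.7530, 1.5550, 2.4450, 3.2470, 3.8019]

Each diagonal entry of L is the vertex degree and each off-diagonal entry is -1 where an edge is present, 0 otherwise; in the order [1, 2, 3, 4, 5, 6, 7] the diagonal is [1, 1, 2, 2, 2, 2, 2]. Since every row of L sums to 0, the all-ones vector is in the kernel and 0 is an eigenvalue. The single zero eigenvalue shows the graph is connected. The largest eigenvalue, 3.8019, is at most the vertex count 7. The eigenvalues sum to 12, which equals trace(L) = 2|E|.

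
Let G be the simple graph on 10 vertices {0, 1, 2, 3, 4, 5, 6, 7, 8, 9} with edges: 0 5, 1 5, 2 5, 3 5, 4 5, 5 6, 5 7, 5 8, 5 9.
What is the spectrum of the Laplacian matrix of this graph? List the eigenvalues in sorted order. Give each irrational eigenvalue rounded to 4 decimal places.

[0, 1, 1, 1, 1, 1, 1, 1, 1, 10]

With the vertex order [0, 1, 2, 3, 4, 5, 6, 7, 8, 9], the degrees are [1, 1, 1, 1, 1, 9, 1, 1, 1, 1], giving D = diag(1, 1, 1, 1, 1, 9, 1, 1, 1, 1) and L = D - A. Diagonalising L (or applying a numerical eigensolver to the 10x10 matrix) gives the spectrum above. The single zero eigenvalue shows the graph is connected. By the matrix-tree theorem the graph has (1/10) * product of the nonzero eigenvalues = 1 spanning tree.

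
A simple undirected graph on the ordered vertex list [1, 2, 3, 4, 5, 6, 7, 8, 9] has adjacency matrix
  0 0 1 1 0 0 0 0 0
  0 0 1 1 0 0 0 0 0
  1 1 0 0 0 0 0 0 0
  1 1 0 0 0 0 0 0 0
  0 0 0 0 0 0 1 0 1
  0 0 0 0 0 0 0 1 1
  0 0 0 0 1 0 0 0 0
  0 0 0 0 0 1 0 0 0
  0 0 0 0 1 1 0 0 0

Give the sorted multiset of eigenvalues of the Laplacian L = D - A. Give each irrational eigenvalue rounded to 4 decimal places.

[0, 0, 0.3820, 1.3820, 2, 2, 2.6180, 3.6180, 4]

Each diagonal entry of L is the vertex degree and each off-diagonal entry is -1 where an edge is present, 0 otherwise; in the order [1, 2, 3, 4, 5, 6, 7, 8, 9] the diagonal is [2, 2, 2, 2, 2, 2, 1, 1, 2]. The multiplicity of 0 as a Laplacian eigenvalue equals the number of connected components. The 2 zero eigenvalues correspond to the 2 connected components. The eigenvalues sum to 16, which equals trace(L) = 2|E|. The largest eigenvalue, 4, is at most the vertex count 9.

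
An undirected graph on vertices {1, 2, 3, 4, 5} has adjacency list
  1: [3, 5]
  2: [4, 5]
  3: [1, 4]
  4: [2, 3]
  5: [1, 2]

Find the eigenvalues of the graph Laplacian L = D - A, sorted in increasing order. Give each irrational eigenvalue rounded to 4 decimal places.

[0, 1.3820, 1.3820, 3.6180, 3.6180]

Each diagonal entry of L is the vertex degree and each off-diagonal entry is -1 where an edge is present, 0 otherwise; in the order [1, 2, 3, 4, 5] the diagonal is [2, 2, 2, 2, 2]. Diagonalising L (or applying a numerical eigensolver to the 5x5 matrix) gives the spectrum above. The single zero eigenvalue shows the graph is connected. By the matrix-tree theorem the graph has (1/5) * product of the nonzero eigenvalues = 5 spanning trees. The largest eigenvalue, 3.6180, is at most the vertex count 5.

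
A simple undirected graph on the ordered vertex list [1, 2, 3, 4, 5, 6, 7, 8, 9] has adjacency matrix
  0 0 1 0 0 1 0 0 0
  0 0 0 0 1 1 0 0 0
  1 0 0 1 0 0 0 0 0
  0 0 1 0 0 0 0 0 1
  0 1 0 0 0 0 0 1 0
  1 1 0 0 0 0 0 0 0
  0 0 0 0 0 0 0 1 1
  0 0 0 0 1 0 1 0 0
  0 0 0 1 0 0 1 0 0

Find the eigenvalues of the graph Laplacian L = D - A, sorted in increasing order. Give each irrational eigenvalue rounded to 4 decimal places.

[0, 0.4679, 0.4679, 1.6527, 1.6527, 3, 3, 3.8794, 3.8794]

With the vertex order [1, 2, 3, 4, 5, 6, 7, 8, 9], the degrees are [2, 2, 2, 2, 2, 2, 2, 2, 2], giving D = diag(2, 2, 2, 2, 2, 2, 2, 2, 2) and L = D - A. Diagonalising L (or applying a numerical eigensolver to the 9x9 matrix) gives the spectrum above. The largest eigenvalue, 3.8794, is at most the vertex count 9.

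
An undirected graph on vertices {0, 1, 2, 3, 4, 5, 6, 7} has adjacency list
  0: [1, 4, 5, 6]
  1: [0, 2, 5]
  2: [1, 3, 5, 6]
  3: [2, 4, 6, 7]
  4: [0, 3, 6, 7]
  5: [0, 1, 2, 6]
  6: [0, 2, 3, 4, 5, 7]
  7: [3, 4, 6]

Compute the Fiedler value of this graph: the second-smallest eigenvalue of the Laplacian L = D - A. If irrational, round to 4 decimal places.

1.6220

Each diagonal entry of L is the vertex degree and each off-diagonal entry is -1 where an edge is present, 0 otherwise; in the order [0, 1, 2, 3, 4, 5, 6, 7] the diagonal is [4, 3, 4, 4, 4, 4, 6, 3]. The sorted Laplacian eigenvalues are [0, 1.6220, 3.3820, 4, 4.4545, 5.6180, 5.7485, 7.1751]; the algebraic connectivity is the second entry, 1.6220.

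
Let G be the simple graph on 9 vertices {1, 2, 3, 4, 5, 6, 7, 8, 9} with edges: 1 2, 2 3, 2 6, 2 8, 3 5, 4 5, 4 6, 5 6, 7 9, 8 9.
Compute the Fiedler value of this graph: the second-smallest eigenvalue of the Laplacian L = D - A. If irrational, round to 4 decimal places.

0.2420

Reading degrees in the order [1, 2, 3, 4, 5, 6, 7, 8, 9] gives [1, 4, 2, 2, 3, 3, 1, 2, 2]; set D = diag(1, 4, 2, 2, 3, 3, 1, 2, 2) and form L = D - A. The smallest Laplacian eigenvalue is always 0. The next one, lambda_2 = 0.2420, measures how hard the graph is to disconnect: larger values mean better connectivity. By the matrix-tree theorem the graph has (1/9) * product of the nonzero eigenvalues = 11 spanning trees.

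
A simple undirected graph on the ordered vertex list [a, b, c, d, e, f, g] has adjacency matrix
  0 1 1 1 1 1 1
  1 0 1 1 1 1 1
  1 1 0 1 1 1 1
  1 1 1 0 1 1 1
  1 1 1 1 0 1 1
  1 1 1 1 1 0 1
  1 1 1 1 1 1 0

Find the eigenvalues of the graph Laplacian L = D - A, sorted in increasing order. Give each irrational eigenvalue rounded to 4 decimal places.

[0, 7, 7, 7, 7, 7, 7]

Each diagonal entry of L is the vertex degree and each off-diagonal entry is -1 where an edge is present, 0 otherwise; in the order [a, b, c, d, e, f, g] the diagonal is [6, 6, 6, 6, 6, 6, 6]. L is symmetric positive semidefinite, so every eigenvalue is real and nonnegative. The eigenvalues sum to 42, which equals trace(L) = 2|E|.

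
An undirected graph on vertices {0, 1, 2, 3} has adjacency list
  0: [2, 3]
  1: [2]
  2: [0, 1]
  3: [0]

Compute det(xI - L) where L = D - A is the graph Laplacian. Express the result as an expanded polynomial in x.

x^4 - 6x^3 + 10x^2 - 4x

Reading degrees in the order [0, 1, 2, 3] gives [2, 1, 2, 1]; set D = diag(2, 1, 2, 1) and form L = D - A. L has integer entries, so p(x) = det(xI - L) has integer coefficients. Expanding the determinant yields x^4 - 6x^3 + 10x^2 - 4x. Since p(0) = det(-L) = 0, x divides p(x). The largest eigenvalue, 3.4142, is at most the vertex count 4.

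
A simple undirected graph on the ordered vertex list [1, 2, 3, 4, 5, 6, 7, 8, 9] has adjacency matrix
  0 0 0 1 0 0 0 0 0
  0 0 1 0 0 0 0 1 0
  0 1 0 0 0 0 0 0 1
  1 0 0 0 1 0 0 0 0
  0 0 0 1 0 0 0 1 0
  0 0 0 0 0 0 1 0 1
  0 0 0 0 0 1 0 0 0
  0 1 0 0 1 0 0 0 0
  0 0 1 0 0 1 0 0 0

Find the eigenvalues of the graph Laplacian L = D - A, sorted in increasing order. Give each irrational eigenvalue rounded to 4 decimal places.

[0, 0.1206, 0.4679, 1, 1.6527, 2.3473, 3, 3.5321, 3.8794]

Each diagonal entry of L is the vertex degree and each off-diagonal entry is -1 where an edge is present, 0 otherwise; in the order [1, 2, 3, 4, 5, 6, 7, 8, 9] the diagonal is [1, 2, 2, 2, 2, 2, 1, 2, 2]. The multiplicity of 0 as a Laplacian eigenvalue equals the number of connected components. The single zero eigenvalue shows the graph is connected. There is one zero in the spectrum, matching the 1 component. By the matrix-tree theorem the graph has (1/9) * product of the nonzero eigenvalues = 1 spanning tree.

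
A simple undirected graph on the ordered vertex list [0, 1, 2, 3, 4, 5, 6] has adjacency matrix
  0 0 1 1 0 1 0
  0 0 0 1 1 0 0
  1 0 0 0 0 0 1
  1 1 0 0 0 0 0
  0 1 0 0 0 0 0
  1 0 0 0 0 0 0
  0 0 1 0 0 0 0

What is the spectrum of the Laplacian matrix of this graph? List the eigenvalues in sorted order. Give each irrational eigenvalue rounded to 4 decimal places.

With the vertex order [0, 1, 2, 3, 4, 5, 6], the degrees are [3, 2, 2, 2, 1, 1, 1], giving D = diag(3, 2, 2, 2, 1, 1, 1) and L = D - A. L is symmetric positive semidefinite, so every eigenvalue is real and nonnegative. The single zero eigenvalue shows the graph is connected. By the matrix-tree theorem the graph has (1/7) * product of the nonzero eigenvalues = 1 spanning tree.

[0, 0.2603, 0.6262, 1.4055, 2.2742, 3.0996, 4.3342]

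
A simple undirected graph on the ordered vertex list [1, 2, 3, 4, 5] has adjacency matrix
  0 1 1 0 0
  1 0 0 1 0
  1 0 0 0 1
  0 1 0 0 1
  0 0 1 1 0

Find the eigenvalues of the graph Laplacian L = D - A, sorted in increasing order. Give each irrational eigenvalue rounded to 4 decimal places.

Reading degrees in the order [1, 2, 3, 4, 5] gives [2, 2, 2, 2, 2]; set D = diag(2, 2, 2, 2, 2) and form L = D - A. The multiplicity of 0 as a Laplacian eigenvalue equals the number of connected components. The eigenvalues sum to 10, which equals trace(L) = 2|E|. By the matrix-tree theorem the graph has (1/5) * product of the nonzero eigenvalues = 5 spanning trees.

[0, 1.3820, 1.3820, 3.6180, 3.6180]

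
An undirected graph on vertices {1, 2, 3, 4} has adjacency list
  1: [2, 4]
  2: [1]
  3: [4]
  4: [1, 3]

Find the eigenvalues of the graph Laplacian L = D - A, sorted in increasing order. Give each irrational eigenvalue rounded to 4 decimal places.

[0, 0.5858, 2, 3.4142]

Each diagonal entry of L is the vertex degree and each off-diagonal entry is -1 where an edge is present, 0 otherwise; in the order [1, 2, 3, 4] the diagonal is [2, 1, 1, 2]. Diagonalising L (or applying a numerical eigensolver to the 4x4 matrix) gives the spectrum above. By the matrix-tree theorem the graph has (1/4) * product of the nonzero eigenvalues = 1 spanning tree.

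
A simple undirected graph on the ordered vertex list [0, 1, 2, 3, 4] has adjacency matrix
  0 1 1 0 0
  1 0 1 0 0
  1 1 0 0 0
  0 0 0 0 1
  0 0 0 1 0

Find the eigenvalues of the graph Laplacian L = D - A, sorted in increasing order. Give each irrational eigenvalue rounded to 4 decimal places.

[0, 0, 2, 3, 3]

With the vertex order [0, 1, 2, 3, 4], the degrees are [2, 2, 2, 1, 1], giving D = diag(2, 2, 2, 1, 1) and L = D - A. The multiplicity of 0 as a Laplacian eigenvalue equals the number of connected components. The 2 zero eigenvalues correspond to the 2 connected components. The eigenvalues sum to 8, which equals trace(L) = 2|E|.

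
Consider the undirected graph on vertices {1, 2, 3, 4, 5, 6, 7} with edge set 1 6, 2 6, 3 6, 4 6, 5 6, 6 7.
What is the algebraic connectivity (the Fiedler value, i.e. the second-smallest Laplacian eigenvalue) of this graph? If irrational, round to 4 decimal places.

With the vertex order [1, 2, 3, 4, 5, 6, 7], the degrees are [1, 1, 1, 1, 1, 6, 1], giving D = diag(1, 1, 1, 1, 1, 6, 1) and L = D - A. The sorted Laplacian eigenvalues are [0, 1, 1, 1, 1, 1, 7]; the algebraic connectivity is the second entry, 1. The largest eigenvalue, 7, is at most the vertex count 7.

1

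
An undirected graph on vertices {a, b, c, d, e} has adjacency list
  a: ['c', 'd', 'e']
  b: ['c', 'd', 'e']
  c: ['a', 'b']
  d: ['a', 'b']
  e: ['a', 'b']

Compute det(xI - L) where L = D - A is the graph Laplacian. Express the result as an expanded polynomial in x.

With the vertex order [a, b, c, d, e], the degrees are [3, 3, 2, 2, 2], giving D = diag(3, 3, 2, 2, 2) and L = D - A. The eigenvalues of L are [0, 2, 2, 3, 5]; the characteristic polynomial is the product of (x - lambda_i), which multiplies out to x^5 - 12x^4 + 51x^3 - 92x^2 + 60x. Since p(0) = det(-L) = 0, x divides p(x). The largest eigenvalue, 5, is at most the vertex count 5.

x^5 - 12x^4 + 51x^3 - 92x^2 + 60x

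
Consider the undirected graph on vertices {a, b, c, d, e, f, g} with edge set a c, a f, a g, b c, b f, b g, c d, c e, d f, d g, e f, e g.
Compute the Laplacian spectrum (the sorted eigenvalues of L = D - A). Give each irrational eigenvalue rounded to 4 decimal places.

[0, 3, 3, 3, 4, 4, 7]

Reading degrees in the order [a, b, c, d, e, f, g] gives [3, 3, 4, 3, 3, 4, 4]; set D = diag(3, 3, 4, 3, 3, 4, 4) and form L = D - A. The multiplicity of 0 as a Laplacian eigenvalue equals the number of connected components.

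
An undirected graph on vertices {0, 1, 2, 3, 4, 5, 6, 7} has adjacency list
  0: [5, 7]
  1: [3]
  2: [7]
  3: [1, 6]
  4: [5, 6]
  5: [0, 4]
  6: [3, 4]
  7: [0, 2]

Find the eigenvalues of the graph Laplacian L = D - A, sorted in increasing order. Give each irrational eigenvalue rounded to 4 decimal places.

[0, 0.1522, 0.5858, 1.2346, 2, 2.7654, 3.4142, 3.8478]

Each diagonal entry of L is the vertex degree and each off-diagonal entry is -1 where an edge is present, 0 otherwise; in the order [0, 1, 2, 3, 4, 5, 6, 7] the diagonal is [2, 1, 1, 2, 2, 2, 2, 2]. The multiplicity of 0 as a Laplacian eigenvalue equals the number of connected components. The single zero eigenvalue shows the graph is connected. By the matrix-tree theorem the graph has (1/8) * product of the nonzero eigenvalues = 1 spanning tree.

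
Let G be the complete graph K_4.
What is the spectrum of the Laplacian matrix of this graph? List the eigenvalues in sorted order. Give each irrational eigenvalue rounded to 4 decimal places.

The graph has 4 vertices and degree multiset [3, 3, 3, 3]; D is the diagonal matrix of degrees and L = D - A. Since every row of L sums to 0, the all-ones vector is in the kernel and 0 is an eigenvalue. The single zero eigenvalue shows the graph is connected. There is one zero in the spectrum, matching the 1 component.

[0, 4, 4, 4]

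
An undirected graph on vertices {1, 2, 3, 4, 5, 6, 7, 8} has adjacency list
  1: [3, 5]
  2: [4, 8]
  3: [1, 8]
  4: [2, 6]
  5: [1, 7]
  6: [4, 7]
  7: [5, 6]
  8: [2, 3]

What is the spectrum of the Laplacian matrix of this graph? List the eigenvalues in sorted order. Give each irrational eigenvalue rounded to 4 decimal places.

With the vertex order [1, 2, 3, 4, 5, 6, 7, 8], the degrees are [2, 2, 2, 2, 2, 2, 2, 2], giving D = diag(2, 2, 2, 2, 2, 2, 2, 2) and L = D - A. Since every row of L sums to 0, the all-ones vector is in the kernel and 0 is an eigenvalue. The single zero eigenvalue shows the graph is connected. There is one zero in the spectrum, matching the 1 component. The largest eigenvalue, 4, is at most the vertex count 8.

[0, 0.5858, 0.5858, 2, 2, 3.4142, 3.4142, 4]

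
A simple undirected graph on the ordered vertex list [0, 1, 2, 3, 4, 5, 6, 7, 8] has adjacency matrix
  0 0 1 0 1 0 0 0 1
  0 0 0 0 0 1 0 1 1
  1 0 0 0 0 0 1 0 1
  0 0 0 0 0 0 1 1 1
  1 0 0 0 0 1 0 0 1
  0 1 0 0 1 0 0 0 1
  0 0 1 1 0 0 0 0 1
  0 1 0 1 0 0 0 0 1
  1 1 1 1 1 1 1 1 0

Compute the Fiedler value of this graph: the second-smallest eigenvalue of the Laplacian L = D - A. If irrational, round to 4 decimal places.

1.5858

Each diagonal entry of L is the vertex degree and each off-diagonal entry is -1 where an edge is present, 0 otherwise; in the order [0, 1, 2, 3, 4, 5, 6, 7, 8] the diagonal is [3, 3, 3, 3, 3, 3, 3, 3, 8]. The smallest Laplacian eigenvalue is always 0. The next one, lambda_2 = 1.5858, measures how hard the graph is to disconnect: larger values mean better connectivity. The eigenvalues sum to 32, which equals trace(L) = 2|E|.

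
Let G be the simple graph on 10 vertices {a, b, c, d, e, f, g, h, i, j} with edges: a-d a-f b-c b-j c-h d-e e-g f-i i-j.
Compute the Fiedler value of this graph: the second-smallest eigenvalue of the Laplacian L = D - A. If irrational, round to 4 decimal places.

0.0979

Each diagonal entry of L is the vertex degree and each off-diagonal entry is -1 where an edge is present, 0 otherwise; in the order [a, b, c, d, e, f, g, h, i, j] the diagonal is [2, 2, 2, 2, 2, 2, 1, 1, 2, 2]. Computing the eigenvalues of L and sorting gives [0, 0.0979, 0.3820, 0.8244, 1.3820, 2, 2.6180, 3.1756, 3.6180, 3.9021]. The Fiedler value lambda_2 = 0.0979 is strictly positive, so the graph is connected. The eigenvalues sum to 18, which equals trace(L) = 2|E|.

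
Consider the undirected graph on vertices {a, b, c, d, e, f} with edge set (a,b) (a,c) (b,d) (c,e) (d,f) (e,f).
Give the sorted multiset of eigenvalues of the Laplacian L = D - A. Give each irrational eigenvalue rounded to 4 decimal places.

[0, 1, 1, 3, 3, 4]

Reading degrees in the order [a, b, c, d, e, f] gives [2, 2, 2, 2, 2, 2]; set D = diag(2, 2, 2, 2, 2, 2) and form L = D - A. Since every row of L sums to 0, the all-ones vector is in the kernel and 0 is an eigenvalue. The eigenvalues sum to 12, which equals trace(L) = 2|E|. By the matrix-tree theorem the graph has (1/6) * product of the nonzero eigenvalues = 6 spanning trees.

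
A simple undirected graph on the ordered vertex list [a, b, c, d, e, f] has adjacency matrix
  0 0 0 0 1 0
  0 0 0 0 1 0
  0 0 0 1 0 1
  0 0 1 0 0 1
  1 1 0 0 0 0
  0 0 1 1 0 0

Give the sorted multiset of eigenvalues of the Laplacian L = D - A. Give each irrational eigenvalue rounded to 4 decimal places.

Each diagonal entry of L is the vertex degree and each off-diagonal entry is -1 where an edge is present, 0 otherwise; in the order [a, b, c, d, e, f] the diagonal is [1, 1, 2, 2, 2, 2]. Diagonalising L (or applying a numerical eigensolver to the 6x6 matrix) gives the spectrum above. The 2 zero eigenvalues correspond to the 2 connected components.

[0, 0, 1, 3, 3, 3]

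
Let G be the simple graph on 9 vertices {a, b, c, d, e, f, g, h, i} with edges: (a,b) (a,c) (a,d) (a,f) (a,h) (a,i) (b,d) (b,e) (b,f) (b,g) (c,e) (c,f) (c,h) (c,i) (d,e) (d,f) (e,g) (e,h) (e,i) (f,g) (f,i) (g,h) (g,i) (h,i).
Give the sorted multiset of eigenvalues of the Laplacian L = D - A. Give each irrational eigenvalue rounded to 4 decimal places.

[0, 3.2476, 4.4325, 5.2812, 6, 6, 6.9406, 7.7587, 8.3394]

With the vertex order [a, b, c, d, e, f, g, h, i], the degrees are [6, 5, 5, 4, 6, 6, 5, 5, 6], giving D = diag(6, 5, 5, 4, 6, 6, 5, 5, 6) and L = D - A. Since every row of L sums to 0, the all-ones vector is in the kernel and 0 is an eigenvalue. The largest eigenvalue, 8.3394, is at most the vertex count 9.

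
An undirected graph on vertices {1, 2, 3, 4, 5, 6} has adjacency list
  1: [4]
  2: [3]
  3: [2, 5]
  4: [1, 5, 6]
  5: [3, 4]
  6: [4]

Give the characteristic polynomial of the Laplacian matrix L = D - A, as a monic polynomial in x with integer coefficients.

x^6 - 10x^5 + 35x^4 - 52x^3 + 32x^2 - 6x

Reading degrees in the order [1, 2, 3, 4, 5, 6] gives [1, 1, 2, 3, 2, 1]; set D = diag(1, 1, 2, 3, 2, 1) and form L = D - A. L has integer entries, so p(x) = det(xI - L) has integer coefficients. Expanding the determinant yields x^6 - 10x^5 + 35x^4 - 52x^3 + 32x^2 - 6x. The constant term is 0 because L is singular (the all-ones vector lies in its kernel). There is one zero in the spectrum, matching the 1 component.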